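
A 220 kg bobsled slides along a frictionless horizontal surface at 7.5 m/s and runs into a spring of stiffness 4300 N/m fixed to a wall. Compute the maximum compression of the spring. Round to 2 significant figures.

Conservation of energy between contact and max compression: ½mv² = ½kx²
x = v√(m/k) = 7.5 × √(220/4300) = 1.696 m

x = 1.7 m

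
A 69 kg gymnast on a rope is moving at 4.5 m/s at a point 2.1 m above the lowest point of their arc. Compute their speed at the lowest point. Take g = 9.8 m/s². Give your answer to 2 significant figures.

v = 7.8 m/s

By conservation of mechanical energy, ½mv₀² + mgh = ½mv²
v² = v₀² + 2gh = (4.5)² + 2(9.8)(2.1) = 61.410
v = √61.410 = 7.836 m/s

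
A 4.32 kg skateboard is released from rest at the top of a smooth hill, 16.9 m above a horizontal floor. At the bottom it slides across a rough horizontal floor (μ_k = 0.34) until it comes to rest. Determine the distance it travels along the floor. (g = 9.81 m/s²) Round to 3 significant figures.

Energy bookkeeping (friction removes W_f = μ_k N d):
At rest all PE has been dissipated by friction: mgh = μ_k m g d
d = h/μ_k = 16.9/0.34 = 49.71 m

d = 49.7 m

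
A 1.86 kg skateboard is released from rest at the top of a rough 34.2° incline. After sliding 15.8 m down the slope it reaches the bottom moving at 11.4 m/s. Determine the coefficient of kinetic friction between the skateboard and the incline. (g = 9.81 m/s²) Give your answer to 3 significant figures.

mgh = ½mv² + μ_k (mg cosθ) L, with h = L sinθ
mgL sinθ = 162.05 J; ½mv² = 120.86 J
W_f = 162.05 − 120.86 = 41.18 J
μ_k = W_f/(mg cosθ · L) = 41.18/(15.09 × 15.8) = 0.1727

μ_k = 0.173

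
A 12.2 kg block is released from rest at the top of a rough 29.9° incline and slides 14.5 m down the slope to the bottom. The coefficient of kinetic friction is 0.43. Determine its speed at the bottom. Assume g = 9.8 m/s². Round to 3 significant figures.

Work–energy: mg(L sinθ) − μ_k(mg cosθ)L = ½mv²
mgh = mgL sinθ = (12.2)(9.8)(14.5)sin29.9° = 864.19 J
W_f = μ_k mg cosθ · L = (0.43)(12.2)(9.8)cos29.9°·14.5 = 646.2 J
½mv² = 864.19 − 646.2 = 217.95 J
v = √(2 × 217.95/12.2) = 5.977 m/s

v = 5.98 m/s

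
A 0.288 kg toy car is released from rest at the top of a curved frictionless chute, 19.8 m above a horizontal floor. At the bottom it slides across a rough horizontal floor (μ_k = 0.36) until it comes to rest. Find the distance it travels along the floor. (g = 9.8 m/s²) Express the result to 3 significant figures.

Energy bookkeeping (friction removes W_f = μ_k N d):
At rest all PE has been dissipated by friction: mgh = μ_k m g d
d = h/μ_k = 19.8/0.36 = 55.00 m

d = 55.0 m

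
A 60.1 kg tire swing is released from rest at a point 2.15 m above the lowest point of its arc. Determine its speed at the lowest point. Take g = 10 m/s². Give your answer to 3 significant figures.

v = 6.56 m/s

By conservation of mechanical energy, mgh = ½mv²
v = √(2gh) = √(2 × 10 × 2.15) = √43.000 = 6.557 m/s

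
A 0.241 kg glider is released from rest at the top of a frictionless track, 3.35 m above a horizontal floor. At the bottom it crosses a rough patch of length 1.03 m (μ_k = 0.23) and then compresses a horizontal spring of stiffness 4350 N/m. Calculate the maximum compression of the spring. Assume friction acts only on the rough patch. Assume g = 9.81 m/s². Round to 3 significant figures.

x = 0.0582 m

Initial energy: E₁ = mgh = (0.241)(9.81)(3.35) = 7.9201 J
Friction removes W_f = μ_k mg d = (0.23)(0.241)(9.81)(1.03) = 0.5601 J
Energy reaching the spring: E = 7.9201 − 0.5601 = 7.3600 J
At max compression ½kx² = E ⇒ x = √(2E/k) = √(2 × 7.3600/4350) = 0.05817 m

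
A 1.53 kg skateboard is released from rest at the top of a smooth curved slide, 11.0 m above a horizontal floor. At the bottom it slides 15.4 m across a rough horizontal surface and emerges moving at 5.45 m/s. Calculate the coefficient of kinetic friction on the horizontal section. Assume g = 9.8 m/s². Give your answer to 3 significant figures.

Applying the work–energy principle:
mgh = ½mv² + μ_k m g d
mgh = 164.93 J; ½mv² = 22.722 J
W_f = 164.93 − 22.722 = 142.2 J
μ_k = W_f/(mg·d) = 142.2/(14.99 × 15.4) = 0.6159

μ_k = 0.616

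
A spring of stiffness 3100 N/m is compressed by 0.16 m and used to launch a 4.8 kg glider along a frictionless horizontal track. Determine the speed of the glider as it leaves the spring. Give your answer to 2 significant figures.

v = 4.1 m/s

The glider leaves the spring when the spring is at natural length, so ½kx² = ½mv²
v = x√(k/m) = 0.16 × √(3100/4.8) = 4.066 m/s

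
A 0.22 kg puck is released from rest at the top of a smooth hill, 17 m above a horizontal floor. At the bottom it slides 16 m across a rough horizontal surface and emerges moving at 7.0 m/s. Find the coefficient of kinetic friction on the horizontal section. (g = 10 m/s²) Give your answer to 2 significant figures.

μ_k = 0.91

Applying the work–energy principle:
mgh = ½mv² + μ_k m g d
mgh = 37.400 J; ½mv² = 5.3900 J
W_f = 37.400 − 5.3900 = 32.01 J
μ_k = W_f/(mg·d) = 32.01/(2.200 × 16) = 0.9094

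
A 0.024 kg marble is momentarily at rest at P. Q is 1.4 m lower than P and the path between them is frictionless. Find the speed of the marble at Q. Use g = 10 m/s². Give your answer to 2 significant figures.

v = 5.3 m/s

Energy conservation between the two points: mgh = ½mv²
The mass cancels from both sides.
v = √(2gh) = √(2 × 10 × 1.4) = √28.000 = 5.292 m/s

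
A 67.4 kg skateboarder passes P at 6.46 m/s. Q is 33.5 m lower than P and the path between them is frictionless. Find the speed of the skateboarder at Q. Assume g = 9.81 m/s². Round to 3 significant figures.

By conservation of mechanical energy, ½mv₀² + mgh = ½mv²
The mass cancels from both sides.
v² = v₀² + 2gh = (6.46)² + 2(9.81)(33.5) = 699.00
v = √699.00 = 26.44 m/s

v = 26.4 m/s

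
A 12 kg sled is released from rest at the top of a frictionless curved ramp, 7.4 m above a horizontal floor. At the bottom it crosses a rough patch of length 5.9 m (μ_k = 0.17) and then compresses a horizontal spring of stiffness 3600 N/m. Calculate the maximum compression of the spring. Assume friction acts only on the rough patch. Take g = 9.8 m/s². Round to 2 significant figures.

Initial energy: E₁ = mgh = (12)(9.8)(7.4) = 870.24 J
Friction removes W_f = μ_k mg d = (0.17)(12)(9.8)(5.9) = 118.0 J
Energy reaching the spring: E = 870.24 − 118.0 = 752.29 J
At max compression ½kx² = E ⇒ x = √(2E/k) = √(2 × 752.29/3600) = 0.6465 m

x = 0.65 m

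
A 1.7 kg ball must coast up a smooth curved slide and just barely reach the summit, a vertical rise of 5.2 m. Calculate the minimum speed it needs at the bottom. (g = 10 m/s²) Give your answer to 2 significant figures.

At the top it is momentarily at rest, so all KE converts to PE: ½mv² = mgh
v = √(2gh) = √(2 × 10 × 5.2) = 10.20 m/s

v = 10 m/s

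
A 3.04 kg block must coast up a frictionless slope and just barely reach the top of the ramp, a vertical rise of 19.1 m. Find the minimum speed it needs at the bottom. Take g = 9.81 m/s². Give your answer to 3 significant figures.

At the top it is momentarily at rest, so all KE converts to PE: ½mv² = mgh
v = √(2gh) = √(2 × 9.81 × 19.1) = 19.36 m/s

v = 19.4 m/s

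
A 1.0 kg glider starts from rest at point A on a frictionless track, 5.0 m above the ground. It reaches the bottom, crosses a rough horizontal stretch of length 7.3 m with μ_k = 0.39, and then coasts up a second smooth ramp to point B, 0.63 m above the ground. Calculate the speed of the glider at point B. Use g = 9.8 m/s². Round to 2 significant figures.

v = 5.5 m/s

Energy at A: mgh₁ = (1.0)(9.8)(5.0) = 49.000 J
Friction loss: W_f = μ_k mg d = 27.90 J
At B: ½mv² + mgh₂ = mgh₁ − W_f
½mv² = 49.000 − 27.90 − 6.1740 = 14.925 J
v = √(2 × 14.925/1.0) = 5.464 m/s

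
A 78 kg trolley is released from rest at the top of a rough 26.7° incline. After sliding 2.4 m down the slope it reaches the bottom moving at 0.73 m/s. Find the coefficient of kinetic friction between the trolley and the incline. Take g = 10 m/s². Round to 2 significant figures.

μ_k = 0.49

Energy balance down the incline: mg L sinθ − ½mv² = μ_k (mg cosθ) L
mgL sinθ = 841.13 J; ½mv² = 20.783 J
W_f = 841.13 − 20.783 = 820.3 J
μ_k = W_f/(mg cosθ · L) = 820.3/(696.8 × 2.4) = 0.4905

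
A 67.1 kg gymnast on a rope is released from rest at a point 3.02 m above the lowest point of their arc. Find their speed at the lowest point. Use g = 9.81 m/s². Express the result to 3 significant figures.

v = 7.70 m/s

Equating total energy at the two states: mgh = ½mv²
v = √(2gh) = √(2 × 9.81 × 3.02) = √59.252 = 7.698 m/s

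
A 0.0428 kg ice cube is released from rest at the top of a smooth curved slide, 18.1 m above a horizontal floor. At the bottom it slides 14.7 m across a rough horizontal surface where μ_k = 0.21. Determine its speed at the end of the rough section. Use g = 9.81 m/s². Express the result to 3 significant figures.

Energy bookkeeping (friction removes W_f = μ_k N d):
mgh = ½mv² + μ_k m g d
W_f = μ_k mg d = (0.21)(0.0428)(9.81)(14.7) = 1.296 J
½mv² = mgh − W_f = 7.5996 − 1.296 = 6.3035 J
v = √(2 × 6.3035/0.0428) = 17.16 m/s

v = 17.2 m/s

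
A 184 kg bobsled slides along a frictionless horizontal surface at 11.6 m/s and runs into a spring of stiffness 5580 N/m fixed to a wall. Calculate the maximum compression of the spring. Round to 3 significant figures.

x = 2.11 m

All KE is stored as spring PE at maximum compression: ½mv² = ½kx²
x = v√(m/k) = 11.6 × √(184/5580) = 2.106 m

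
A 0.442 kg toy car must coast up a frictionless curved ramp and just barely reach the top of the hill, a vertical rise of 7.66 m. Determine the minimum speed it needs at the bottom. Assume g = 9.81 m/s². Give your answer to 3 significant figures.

v = 12.3 m/s

At the top it is momentarily at rest, so all KE converts to PE: ½mv² = mgh
v = √(2gh) = √(2 × 9.81 × 7.66) = 12.26 m/s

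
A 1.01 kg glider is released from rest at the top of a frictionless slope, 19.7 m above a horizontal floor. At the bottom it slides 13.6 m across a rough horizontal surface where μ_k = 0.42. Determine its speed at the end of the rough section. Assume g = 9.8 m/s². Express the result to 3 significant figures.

v = 16.6 m/s

Energy at the top = energy at the end + work done against friction:
mgh = ½mv² + μ_k m g d
W_f = μ_k mg d = (0.42)(1.01)(9.8)(13.6) = 56.54 J
½mv² = mgh − W_f = 194.99 − 56.54 = 138.45 J
v = √(2 × 138.45/1.01) = 16.56 m/s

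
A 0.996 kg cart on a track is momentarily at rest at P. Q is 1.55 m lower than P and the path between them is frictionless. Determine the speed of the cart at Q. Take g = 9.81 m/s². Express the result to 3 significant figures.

v = 5.51 m/s

Equating total energy at the two states: mgh = ½mv²
v = √(2gh) = √(2 × 9.81 × 1.55) = √30.411 = 5.515 m/s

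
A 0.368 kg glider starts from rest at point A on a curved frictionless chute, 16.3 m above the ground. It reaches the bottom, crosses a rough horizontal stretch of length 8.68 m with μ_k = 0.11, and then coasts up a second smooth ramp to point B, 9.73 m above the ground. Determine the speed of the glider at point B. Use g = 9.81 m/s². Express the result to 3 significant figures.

Energy at A: mgh₁ = (0.368)(9.81)(16.3) = 58.844 J
Friction loss: W_f = μ_k mg d = 3.447 J
At B: ½mv² + mgh₂ = mgh₁ − W_f
½mv² = 58.844 − 3.447 − 35.126 = 20.271 J
v = √(2 × 20.271/0.368) = 10.50 m/s

v = 10.5 m/s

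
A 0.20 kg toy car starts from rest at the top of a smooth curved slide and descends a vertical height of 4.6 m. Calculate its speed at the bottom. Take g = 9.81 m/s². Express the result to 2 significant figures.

Energy conservation between the two points: mgh = ½mv²
v = √(2gh) = √(2 × 9.81 × 4.6) = √90.252 = 9.500 m/s

v = 9.5 m/s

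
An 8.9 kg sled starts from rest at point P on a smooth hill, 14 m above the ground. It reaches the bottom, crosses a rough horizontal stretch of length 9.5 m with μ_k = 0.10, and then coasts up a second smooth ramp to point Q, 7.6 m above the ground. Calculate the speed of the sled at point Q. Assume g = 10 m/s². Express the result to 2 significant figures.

v = 10 m/s

Energy at P: mgh₁ = (8.9)(10)(14) = 1246.0 J
Friction loss: W_f = μ_k mg d = 84.55 J
At Q: ½mv² + mgh₂ = mgh₁ − W_f
½mv² = 1246.0 − 84.55 − 676.40 = 485.05 J
v = √(2 × 485.05/8.9) = 10.44 m/s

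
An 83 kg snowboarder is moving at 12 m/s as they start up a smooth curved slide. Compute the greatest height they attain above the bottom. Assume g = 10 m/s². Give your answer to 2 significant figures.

h = 7.2 m

By energy conservation, ½mv² = mgh
h = v²/(2g) = 12²/(2 × 10) = 7.200 m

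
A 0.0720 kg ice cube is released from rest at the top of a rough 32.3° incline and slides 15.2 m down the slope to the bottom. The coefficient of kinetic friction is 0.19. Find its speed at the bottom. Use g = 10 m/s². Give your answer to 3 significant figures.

Taking the bottom as reference, mgh = ½mv² + μ_k N L with h = L sinθ, N = mg cosθ:
mgh = mgL sinθ = (0.0720)(10)(15.2)sin32.3° = 5.8480 J
W_f = μ_k mg cosθ · L = (0.19)(0.0720)(10)cos32.3°·15.2 = 1.758 J
½mv² = 5.8480 − 1.758 = 4.0903 J
v = √(2 × 4.0903/0.0720) = 10.66 m/s

v = 10.7 m/s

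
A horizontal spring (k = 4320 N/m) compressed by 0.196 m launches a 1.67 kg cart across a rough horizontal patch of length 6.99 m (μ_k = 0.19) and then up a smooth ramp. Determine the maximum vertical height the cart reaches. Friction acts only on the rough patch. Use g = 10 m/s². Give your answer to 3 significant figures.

Spring energy: E₀ = ½kx² = ½(4320)(0.196)² = 82.979 J
Friction: W_f = μ_k mg d = (0.19)(1.67)(10)(6.99) = 22.18 J
Energy at base of ramp: E = 82.979 − 22.18 = 60.799 J
At max height all remaining energy is PE: mgh = E ⇒ h = E/(mg) = 60.799/(1.67 × 10) = 3.641 m

h = 3.64 m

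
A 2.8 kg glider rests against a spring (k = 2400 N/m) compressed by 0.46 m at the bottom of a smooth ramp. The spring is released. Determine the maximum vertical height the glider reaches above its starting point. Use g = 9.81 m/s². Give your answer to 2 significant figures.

h = 9.2 m

Energy conservation from release to the highest point: ½kx² = mgh
h = kx²/(2mg) = (2400)(0.46)²/(2 × 2.8 × 9.81) = 9.244 m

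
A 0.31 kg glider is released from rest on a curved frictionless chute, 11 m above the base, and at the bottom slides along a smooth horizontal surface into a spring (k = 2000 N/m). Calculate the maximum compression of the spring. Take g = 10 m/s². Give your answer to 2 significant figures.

At max compression the glider is momentarily at rest: mgh = ½kx²
x = √(2mgh/k) = √(2 × 0.31 × 10 × 11 / 2000) = 0.1847 m

x = 0.18 m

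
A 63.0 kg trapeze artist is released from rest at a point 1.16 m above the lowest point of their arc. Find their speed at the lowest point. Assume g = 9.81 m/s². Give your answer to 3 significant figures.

v = 4.77 m/s

Mechanical energy is conserved (no friction): mgh = ½mv²
v = √(2gh) = √(2 × 9.81 × 1.16) = √22.759 = 4.771 m/s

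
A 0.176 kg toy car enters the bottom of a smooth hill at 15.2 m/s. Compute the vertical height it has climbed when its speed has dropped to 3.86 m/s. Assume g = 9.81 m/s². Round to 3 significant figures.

h = 11.0 m

Conservation of energy: ½mv₁² = ½mv₂² + mgh
h = (v₁² − v₂²)/(2g) = (15.2² − 3.86²)/(2 × 9.81) = 11.02 m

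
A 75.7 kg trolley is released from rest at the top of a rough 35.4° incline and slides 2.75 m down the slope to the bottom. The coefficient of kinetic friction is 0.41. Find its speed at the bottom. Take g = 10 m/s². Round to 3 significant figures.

Taking the bottom as reference, mgh = ½mv² + μ_k N L with h = L sinθ, N = mg cosθ:
mgh = mgL sinθ = (75.7)(10)(2.75)sin35.4° = 1205.9 J
W_f = μ_k mg cosθ · L = (0.41)(75.7)(10)cos35.4°·2.75 = 695.7 J
½mv² = 1205.9 − 695.7 = 510.19 J
v = √(2 × 510.19/75.7) = 3.671 m/s

v = 3.67 m/s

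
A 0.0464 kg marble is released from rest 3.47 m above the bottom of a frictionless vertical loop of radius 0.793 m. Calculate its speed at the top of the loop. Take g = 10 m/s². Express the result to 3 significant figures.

v = 6.14 m/s

Energy conservation: mgh = ½mv_top² + mg(2r)
v_top² = 2g(h − 2r) = 2(10)(3.47 − 1.586) = 37.68
v_top = 6.138 m/s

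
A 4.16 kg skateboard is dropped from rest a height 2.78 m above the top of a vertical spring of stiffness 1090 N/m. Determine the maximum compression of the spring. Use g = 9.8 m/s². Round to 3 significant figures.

Take the reference level at the top of the uncompressed spring. At max compression the skateboard has fallen H + x and is momentarily at rest:
mg(H + x) = ½kx²
½(1090)x² − (4.16)(9.8)x − (4.16)(9.8)(2.78) = 0
545.0x² − 40.77x − 113.3 = 0
x = [40.77 + √(1662 + 247070)]/(2 × 545.0) = 0.4950 m

x = 0.495 m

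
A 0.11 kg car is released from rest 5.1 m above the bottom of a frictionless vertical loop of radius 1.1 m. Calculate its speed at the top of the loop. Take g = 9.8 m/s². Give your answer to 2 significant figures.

v = 7.5 m/s

Energy conservation: mgh = ½mv_top² + mg(2r)
v_top² = 2g(h − 2r) = 2(9.8)(5.1 − 2.200) = 56.84
v_top = 7.539 m/s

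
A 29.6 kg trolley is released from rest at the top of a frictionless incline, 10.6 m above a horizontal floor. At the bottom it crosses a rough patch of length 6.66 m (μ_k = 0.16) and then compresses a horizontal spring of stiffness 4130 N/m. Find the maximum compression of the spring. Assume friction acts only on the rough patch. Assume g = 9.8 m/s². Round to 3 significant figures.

x = 1.16 m

Initial energy: E₁ = mgh = (29.6)(9.8)(10.6) = 3074.8 J
Friction removes W_f = μ_k mg d = (0.16)(29.6)(9.8)(6.66) = 309.1 J
Energy reaching the spring: E = 3074.8 − 309.1 = 2765.7 J
At max compression ½kx² = E ⇒ x = √(2E/k) = √(2 × 2765.7/4130) = 1.157 m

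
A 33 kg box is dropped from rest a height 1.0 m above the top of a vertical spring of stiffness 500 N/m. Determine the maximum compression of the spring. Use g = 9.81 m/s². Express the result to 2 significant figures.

x = 2.0 m

Take the reference level at the top of the uncompressed spring. At max compression the box has fallen H + x and is momentarily at rest:
mg(H + x) = ½kx²
½(500)x² − (33)(9.81)x − (33)(9.81)(1.0) = 0
250.0x² − 323.7x − 323.7 = 0
x = [323.7 + √(104801 + 323730)]/(2 × 250.0) = 1.957 m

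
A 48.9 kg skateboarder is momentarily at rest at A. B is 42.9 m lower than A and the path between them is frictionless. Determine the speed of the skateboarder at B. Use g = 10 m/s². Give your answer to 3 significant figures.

By conservation of mechanical energy, mgh = ½mv²
v = √(2gh) = √(2 × 10 × 42.9) = √858.00 = 29.29 m/s

v = 29.3 m/s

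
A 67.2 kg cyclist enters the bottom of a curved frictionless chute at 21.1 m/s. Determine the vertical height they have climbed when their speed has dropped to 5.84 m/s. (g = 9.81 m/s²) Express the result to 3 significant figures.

h = 21.0 m

Energy balance between the two points: ½mv₁² = ½mv₂² + mgh
h = (v₁² − v₂²)/(2g) = (21.1² − 5.84²)/(2 × 9.81) = 20.95 m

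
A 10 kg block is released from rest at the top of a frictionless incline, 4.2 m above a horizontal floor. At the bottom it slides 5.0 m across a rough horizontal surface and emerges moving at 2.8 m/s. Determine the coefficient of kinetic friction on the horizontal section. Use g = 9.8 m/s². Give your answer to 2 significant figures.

Energy bookkeeping (friction removes W_f = μ_k N d):
mgh = ½mv² + μ_k m g d
mgh = 411.60 J; ½mv² = 39.200 J
W_f = 411.60 − 39.200 = 372.4 J
μ_k = W_f/(mg·d) = 372.4/(98.00 × 5.0) = 0.7600

μ_k = 0.76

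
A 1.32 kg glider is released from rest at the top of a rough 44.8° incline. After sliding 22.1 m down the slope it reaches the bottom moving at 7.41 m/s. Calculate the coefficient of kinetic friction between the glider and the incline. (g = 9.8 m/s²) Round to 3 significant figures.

μ_k = 0.814

The energy dissipated by friction is the PE lost minus the KE gained:
mgL sinθ = 201.44 J; ½mv² = 36.239 J
W_f = 201.44 − 36.239 = 165.2 J
μ_k = W_f/(mg cosθ · L) = 165.2/(9.179 × 22.1) = 0.8144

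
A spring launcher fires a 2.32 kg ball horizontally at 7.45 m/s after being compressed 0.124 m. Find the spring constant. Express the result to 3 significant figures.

k = 8370 N/m

Energy stored in the spring equals the launch KE: ½kx² = ½mv²
k = mv²/x² = (2.32)(7.45)²/(0.124)² = 8374 N/m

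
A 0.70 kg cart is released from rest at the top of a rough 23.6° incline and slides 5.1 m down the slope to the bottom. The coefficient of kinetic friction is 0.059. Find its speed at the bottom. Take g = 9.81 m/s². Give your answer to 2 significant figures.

Work–energy: mg(L sinθ) − μ_k(mg cosθ)L = ½mv²
mgh = mgL sinθ = (0.70)(9.81)(5.1)sin23.6° = 14.021 J
W_f = μ_k mg cosθ · L = (0.059)(0.70)(9.81)cos23.6°·5.1 = 1.893 J
½mv² = 14.021 − 1.893 = 12.127 J
v = √(2 × 12.127/0.70) = 5.886 m/s

v = 5.9 m/s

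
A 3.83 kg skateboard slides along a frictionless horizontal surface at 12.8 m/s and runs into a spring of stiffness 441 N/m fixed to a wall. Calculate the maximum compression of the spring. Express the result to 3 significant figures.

All KE is stored as spring PE at maximum compression: ½mv² = ½kx²
x = v√(m/k) = 12.8 × √(3.83/441) = 1.193 m

x = 1.19 m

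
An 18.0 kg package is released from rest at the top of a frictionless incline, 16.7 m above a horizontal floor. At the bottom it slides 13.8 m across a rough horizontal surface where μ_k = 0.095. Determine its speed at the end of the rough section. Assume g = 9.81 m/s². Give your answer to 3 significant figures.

Energy at the top = energy at the end + work done against friction:
mgh = ½mv² + μ_k m g d
W_f = μ_k mg d = (0.095)(18.0)(9.81)(13.8) = 231.5 J
½mv² = mgh − W_f = 2948.9 − 231.5 = 2717.4 J
v = √(2 × 2717.4/18.0) = 17.38 m/s

v = 17.4 m/s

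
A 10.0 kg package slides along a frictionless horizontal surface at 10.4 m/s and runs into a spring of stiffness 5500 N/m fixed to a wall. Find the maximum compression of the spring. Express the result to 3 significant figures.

x = 0.443 m

Conservation of energy between contact and max compression: ½mv² = ½kx²
x = v√(m/k) = 10.4 × √(10.0/5500) = 0.4435 m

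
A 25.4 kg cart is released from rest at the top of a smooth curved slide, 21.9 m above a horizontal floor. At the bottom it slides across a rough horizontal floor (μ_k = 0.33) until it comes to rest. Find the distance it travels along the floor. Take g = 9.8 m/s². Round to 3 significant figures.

Energy at the top = energy at the end + work done against friction:
At rest all PE has been dissipated by friction: mgh = μ_k m g d
d = h/μ_k = 21.9/0.33 = 66.36 m

d = 66.4 m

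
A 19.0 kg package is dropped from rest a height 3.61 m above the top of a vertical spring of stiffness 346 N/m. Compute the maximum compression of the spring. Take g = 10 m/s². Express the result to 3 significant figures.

x = 2.61 m

Measuring PE from the top of the relaxed spring, at max compression the package has dropped H + x with zero KE, so:
mg(H + x) = ½kx²
½(346)x² − (19.0)(10)x − (19.0)(10)(3.61) = 0
173.0x² − 190.0x − 685.9 = 0
x = [190.0 + √(36100 + 474643)]/(2 × 173.0) = 2.615 m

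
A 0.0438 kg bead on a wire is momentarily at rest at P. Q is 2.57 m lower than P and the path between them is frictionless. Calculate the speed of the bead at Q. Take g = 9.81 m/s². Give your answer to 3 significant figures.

By conservation of mechanical energy, mgh = ½mv²
The mass cancels from both sides.
v = √(2gh) = √(2 × 9.81 × 2.57) = √50.423 = 7.101 m/s

v = 7.10 m/s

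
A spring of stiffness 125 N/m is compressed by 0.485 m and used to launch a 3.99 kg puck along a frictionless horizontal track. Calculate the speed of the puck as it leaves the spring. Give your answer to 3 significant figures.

The puck leaves the spring when the spring is at natural length, so ½kx² = ½mv²
v = x√(k/m) = 0.485 × √(125/3.99) = 2.715 m/s

v = 2.71 m/s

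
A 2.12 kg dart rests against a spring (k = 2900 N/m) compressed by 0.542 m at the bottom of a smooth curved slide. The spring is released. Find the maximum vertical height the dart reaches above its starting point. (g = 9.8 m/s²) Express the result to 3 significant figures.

h = 20.5 m

At maximum height the dart is at rest, so ½kx² = mgh
h = kx²/(2mg) = (2900)(0.542)²/(2 × 2.12 × 9.8) = 20.50 m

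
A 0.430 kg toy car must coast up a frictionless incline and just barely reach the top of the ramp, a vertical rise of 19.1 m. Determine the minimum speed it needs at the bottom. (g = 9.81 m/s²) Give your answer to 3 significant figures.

At the top it is momentarily at rest, so all KE converts to PE: ½mv² = mgh
v = √(2gh) = √(2 × 9.81 × 19.1) = 19.36 m/s

v = 19.4 m/s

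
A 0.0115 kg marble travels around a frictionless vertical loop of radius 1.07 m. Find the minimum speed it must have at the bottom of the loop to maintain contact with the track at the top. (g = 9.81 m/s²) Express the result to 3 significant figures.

v = 7.24 m/s

At the top: mg = mv_top²/r ⇒ v_top² = gr = 10.50 m²/s²
Energy from bottom to top (height 2r): ½mv_bot² = ½mv_top² + mg(2r)
v_bot² = gr + 4gr = 5gr = 52.48
v_bot = √(5gr) = 7.245 m/s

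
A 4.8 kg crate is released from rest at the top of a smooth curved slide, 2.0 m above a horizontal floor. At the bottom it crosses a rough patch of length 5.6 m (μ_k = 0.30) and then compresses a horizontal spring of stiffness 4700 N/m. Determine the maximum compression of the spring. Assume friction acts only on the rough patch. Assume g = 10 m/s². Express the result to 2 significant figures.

Initial energy: E₁ = mgh = (4.8)(10)(2.0) = 96.000 J
Friction removes W_f = μ_k mg d = (0.30)(4.8)(10)(5.6) = 80.64 J
Energy reaching the spring: E = 96.000 − 80.64 = 15.360 J
At max compression ½kx² = E ⇒ x = √(2E/k) = √(2 × 15.360/4700) = 0.08085 m

x = 0.081 m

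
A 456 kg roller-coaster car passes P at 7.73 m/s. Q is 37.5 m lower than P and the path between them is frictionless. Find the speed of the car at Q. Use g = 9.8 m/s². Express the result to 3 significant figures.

v = 28.2 m/s

Mechanical energy is conserved (no friction): ½mv₀² + mgh = ½mv²
v² = v₀² + 2gh = (7.73)² + 2(9.8)(37.5) = 794.75
v = √794.75 = 28.19 m/s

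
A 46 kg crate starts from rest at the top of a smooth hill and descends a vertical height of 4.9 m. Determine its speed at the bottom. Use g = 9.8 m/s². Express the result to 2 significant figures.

By conservation of mechanical energy, mgh = ½mv²
The mass cancels from both sides.
v = √(2gh) = √(2 × 9.8 × 4.9) = √96.040 = 9.800 m/s

v = 9.8 m/s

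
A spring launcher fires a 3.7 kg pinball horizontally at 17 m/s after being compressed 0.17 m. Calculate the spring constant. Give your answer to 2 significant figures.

k = 37000 N/m

Energy stored in the spring equals the launch KE: ½kx² = ½mv²
k = mv²/x² = (3.7)(17)²/(0.17)² = 37000 N/m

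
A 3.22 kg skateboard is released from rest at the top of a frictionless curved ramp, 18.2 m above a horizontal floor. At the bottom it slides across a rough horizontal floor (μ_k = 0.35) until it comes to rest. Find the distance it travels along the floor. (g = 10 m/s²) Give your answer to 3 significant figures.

Applying the work–energy principle:
At rest all PE has been dissipated by friction: mgh = μ_k m g d
d = h/μ_k = 18.2/0.35 = 52.00 m

d = 52.0 m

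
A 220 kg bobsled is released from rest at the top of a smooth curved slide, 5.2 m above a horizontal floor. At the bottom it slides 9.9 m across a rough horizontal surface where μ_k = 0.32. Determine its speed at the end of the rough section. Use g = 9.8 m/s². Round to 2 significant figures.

Energy bookkeeping (friction removes W_f = μ_k N d):
mgh = ½mv² + μ_k m g d
W_f = μ_k mg d = (0.32)(220)(9.8)(9.9) = 6830 J
½mv² = mgh − W_f = 11211 − 6830 = 4381.0 J
v = √(2 × 4381.0/220) = 6.311 m/s

v = 6.3 m/s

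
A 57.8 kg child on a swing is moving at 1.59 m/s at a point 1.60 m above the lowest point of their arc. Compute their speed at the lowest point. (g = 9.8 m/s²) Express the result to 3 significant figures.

Mechanical energy is conserved (no friction): ½mv₀² + mgh = ½mv²
v² = v₀² + 2gh = (1.59)² + 2(9.8)(1.60) = 33.888
v = √33.888 = 5.821 m/s

v = 5.82 m/s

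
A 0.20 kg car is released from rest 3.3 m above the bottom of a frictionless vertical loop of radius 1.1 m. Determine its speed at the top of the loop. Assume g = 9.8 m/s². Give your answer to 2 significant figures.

v = 4.6 m/s

Energy conservation: mgh = ½mv_top² + mg(2r)
v_top² = 2g(h − 2r) = 2(9.8)(3.3 − 2.200) = 21.56
v_top = 4.643 m/s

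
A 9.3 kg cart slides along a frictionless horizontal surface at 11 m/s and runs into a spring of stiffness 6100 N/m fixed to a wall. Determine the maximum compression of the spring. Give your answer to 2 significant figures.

x = 0.43 m

At max compression the cart is momentarily at rest: ½mv² = ½kx²
x = v√(m/k) = 11 × √(9.3/6100) = 0.4295 m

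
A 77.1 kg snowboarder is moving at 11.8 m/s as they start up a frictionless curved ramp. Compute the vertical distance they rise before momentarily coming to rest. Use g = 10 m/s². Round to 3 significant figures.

h = 6.96 m

By energy conservation, ½mv² = mgh
h = v²/(2g) = 11.8²/(2 × 10) = 6.962 m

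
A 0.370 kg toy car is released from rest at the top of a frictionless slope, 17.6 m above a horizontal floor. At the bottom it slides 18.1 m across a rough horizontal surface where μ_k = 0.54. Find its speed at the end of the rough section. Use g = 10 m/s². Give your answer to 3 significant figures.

Energy bookkeeping (friction removes W_f = μ_k N d):
mgh = ½mv² + μ_k m g d
W_f = μ_k mg d = (0.54)(0.370)(10)(18.1) = 36.16 J
½mv² = mgh − W_f = 65.120 − 36.16 = 28.956 J
v = √(2 × 28.956/0.370) = 12.51 m/s

v = 12.5 m/s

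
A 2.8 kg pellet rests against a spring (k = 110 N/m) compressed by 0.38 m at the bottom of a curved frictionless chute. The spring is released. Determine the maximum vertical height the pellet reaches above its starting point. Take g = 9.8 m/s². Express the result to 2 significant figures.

h = 0.29 m

At maximum height the pellet is at rest, so ½kx² = mgh
h = kx²/(2mg) = (110)(0.38)²/(2 × 2.8 × 9.8) = 0.2894 m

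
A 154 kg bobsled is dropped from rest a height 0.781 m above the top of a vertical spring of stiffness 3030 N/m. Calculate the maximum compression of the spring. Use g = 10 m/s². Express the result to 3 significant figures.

x = 1.53 m

Let x be the compression. The total drop is H + x, and the bobsled is instantaneously at rest at max compression, so energy conservation gives:
mg(H + x) = ½kx²
½(3030)x² − (154)(10)x − (154)(10)(0.781) = 0
1515x² − 1540x − 1203 = 0
x = [1540 + √(2.372e+06 + 7.2886e+06)]/(2 × 1515) = 1.534 m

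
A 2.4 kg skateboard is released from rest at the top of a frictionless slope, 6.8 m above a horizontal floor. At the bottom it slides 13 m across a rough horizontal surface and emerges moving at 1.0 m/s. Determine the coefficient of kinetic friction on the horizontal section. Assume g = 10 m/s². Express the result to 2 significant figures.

Energy bookkeeping (friction removes W_f = μ_k N d):
mgh = ½mv² + μ_k m g d
mgh = 163.20 J; ½mv² = 1.2000 J
W_f = 163.20 − 1.2000 = 162.0 J
μ_k = W_f/(mg·d) = 162.0/(24.00 × 13) = 0.5192

μ_k = 0.52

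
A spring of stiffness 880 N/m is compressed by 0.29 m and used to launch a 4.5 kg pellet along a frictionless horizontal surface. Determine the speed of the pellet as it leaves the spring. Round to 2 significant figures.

v = 4.1 m/s

The pellet leaves the spring when the spring is at natural length, so ½kx² = ½mv²
v = x√(k/m) = 0.29 × √(880/4.5) = 4.055 m/s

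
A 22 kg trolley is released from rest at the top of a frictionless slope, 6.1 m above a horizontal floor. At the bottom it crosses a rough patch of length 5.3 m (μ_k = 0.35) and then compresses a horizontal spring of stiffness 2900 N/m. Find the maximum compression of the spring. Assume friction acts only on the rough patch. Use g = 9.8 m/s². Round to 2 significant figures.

x = 0.79 m

Initial energy: E₁ = mgh = (22)(9.8)(6.1) = 1315.2 J
Friction removes W_f = μ_k mg d = (0.35)(22)(9.8)(5.3) = 399.9 J
Energy reaching the spring: E = 1315.2 − 399.9 = 915.22 J
At max compression ½kx² = E ⇒ x = √(2E/k) = √(2 × 915.22/2900) = 0.7945 m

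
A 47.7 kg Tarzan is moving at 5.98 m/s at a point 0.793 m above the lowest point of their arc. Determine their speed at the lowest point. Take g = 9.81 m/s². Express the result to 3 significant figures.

v = 7.16 m/s

By conservation of mechanical energy, ½mv₀² + mgh = ½mv²
v² = v₀² + 2gh = (5.98)² + 2(9.81)(0.793) = 51.319
v = √51.319 = 7.164 m/s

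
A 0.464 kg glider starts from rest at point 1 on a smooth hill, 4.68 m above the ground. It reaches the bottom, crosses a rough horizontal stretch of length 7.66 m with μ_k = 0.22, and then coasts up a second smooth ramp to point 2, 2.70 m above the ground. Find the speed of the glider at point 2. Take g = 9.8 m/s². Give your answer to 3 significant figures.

Energy at 1: mgh₁ = (0.464)(9.8)(4.68) = 21.281 J
Friction loss: W_f = μ_k mg d = 7.663 J
At 2: ½mv² + mgh₂ = mgh₁ − W_f
½mv² = 21.281 − 7.663 − 12.277 = 1.3405 J
v = √(2 × 1.3405/0.464) = 2.404 m/s

v = 2.40 m/s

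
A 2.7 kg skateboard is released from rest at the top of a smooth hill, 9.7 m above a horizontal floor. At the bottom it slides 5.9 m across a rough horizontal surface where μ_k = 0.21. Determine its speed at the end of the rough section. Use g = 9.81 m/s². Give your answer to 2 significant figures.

Applying the work–energy principle:
mgh = ½mv² + μ_k m g d
W_f = μ_k mg d = (0.21)(2.7)(9.81)(5.9) = 32.82 J
½mv² = mgh − W_f = 256.92 − 32.82 = 224.11 J
v = √(2 × 224.11/2.7) = 12.88 m/s

v = 13 m/s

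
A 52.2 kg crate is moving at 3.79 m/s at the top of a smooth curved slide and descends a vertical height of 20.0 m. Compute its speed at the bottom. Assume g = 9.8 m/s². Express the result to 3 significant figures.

v = 20.2 m/s

Mechanical energy is conserved (no friction): ½mv₀² + mgh = ½mv²
The mass cancels from both sides.
v² = v₀² + 2gh = (3.79)² + 2(9.8)(20.0) = 406.36
v = √406.36 = 20.16 m/s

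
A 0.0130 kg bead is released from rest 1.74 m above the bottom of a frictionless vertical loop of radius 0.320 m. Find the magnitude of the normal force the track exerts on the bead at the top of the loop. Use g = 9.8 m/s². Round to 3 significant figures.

N = 0.748 N

Energy from release to top (height 2r): mgh = ½mv_top² + mg(2r)
v_top² = 2g(h − 2r) = 2(9.8)(1.74 − 0.6400) = 21.560 m²/s²
At the top, both N and weight point toward the centre: N + mg = mv_top²/r
N = m(v_top²/r − g) = 0.0130(21.560/0.320 − 9.8) = 0.7485 N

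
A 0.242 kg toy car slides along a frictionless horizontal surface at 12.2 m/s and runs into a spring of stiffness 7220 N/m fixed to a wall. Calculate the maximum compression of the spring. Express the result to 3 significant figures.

x = 0.0706 m

At max compression the car is momentarily at rest: ½mv² = ½kx²
x = v√(m/k) = 12.2 × √(0.242/7220) = 0.07063 m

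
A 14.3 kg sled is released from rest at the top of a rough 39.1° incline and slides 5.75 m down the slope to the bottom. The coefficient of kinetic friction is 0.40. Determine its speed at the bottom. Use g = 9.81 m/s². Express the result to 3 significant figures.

v = 6.01 m/s

Taking the bottom as reference, mgh = ½mv² + μ_k N L with h = L sinθ, N = mg cosθ:
mgh = mgL sinθ = (14.3)(9.81)(5.75)sin39.1° = 508.72 J
W_f = μ_k mg cosθ · L = (0.40)(14.3)(9.81)cos39.1°·5.75 = 250.4 J
½mv² = 508.72 − 250.4 = 258.33 J
v = √(2 × 258.33/14.3) = 6.011 m/s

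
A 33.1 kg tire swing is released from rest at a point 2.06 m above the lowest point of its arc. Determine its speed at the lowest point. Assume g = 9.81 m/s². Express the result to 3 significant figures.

Mechanical energy is conserved (no friction): mgh = ½mv²
The mass cancels from both sides.
v = √(2gh) = √(2 × 9.81 × 2.06) = √40.417 = 6.357 m/s

v = 6.36 m/s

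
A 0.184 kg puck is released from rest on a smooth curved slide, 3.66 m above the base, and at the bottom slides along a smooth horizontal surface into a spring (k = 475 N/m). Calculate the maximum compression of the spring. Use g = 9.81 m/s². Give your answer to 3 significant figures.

x = 0.167 m

Energy conservation (no friction) from release to max compression: mgh = ½kx²
x = √(2mgh/k) = √(2 × 0.184 × 9.81 × 3.66 / 475) = 0.1668 m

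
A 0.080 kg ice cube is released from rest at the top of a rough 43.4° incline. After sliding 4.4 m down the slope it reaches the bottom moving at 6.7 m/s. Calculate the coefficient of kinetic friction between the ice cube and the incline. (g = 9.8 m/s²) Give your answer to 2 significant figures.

μ_k = 0.23

Energy balance down the incline: mg L sinθ − ½mv² = μ_k (mg cosθ) L
mgL sinθ = 2.3702 J; ½mv² = 1.7956 J
W_f = 2.3702 − 1.7956 = 0.5746 J
μ_k = W_f/(mg cosθ · L) = 0.5746/(0.5696 × 4.4) = 0.2292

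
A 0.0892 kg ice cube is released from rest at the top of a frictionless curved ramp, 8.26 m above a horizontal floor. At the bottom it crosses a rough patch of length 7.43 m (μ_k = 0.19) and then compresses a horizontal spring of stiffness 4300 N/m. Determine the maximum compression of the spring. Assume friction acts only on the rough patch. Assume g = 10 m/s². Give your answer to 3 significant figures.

Initial energy: E₁ = mgh = (0.0892)(10)(8.26) = 7.3679 J
Friction removes W_f = μ_k mg d = (0.19)(0.0892)(10)(7.43) = 1.259 J
Energy reaching the spring: E = 7.3679 − 1.259 = 6.1087 J
At max compression ½kx² = E ⇒ x = √(2E/k) = √(2 × 6.1087/4300) = 0.05330 m

x = 0.0533 m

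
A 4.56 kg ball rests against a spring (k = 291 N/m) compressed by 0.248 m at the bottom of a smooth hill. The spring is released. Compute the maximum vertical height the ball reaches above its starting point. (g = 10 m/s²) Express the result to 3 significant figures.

h = 0.196 m

At maximum height the ball is at rest, so ½kx² = mgh
h = kx²/(2mg) = (291)(0.248)²/(2 × 4.56 × 10) = 0.1962 m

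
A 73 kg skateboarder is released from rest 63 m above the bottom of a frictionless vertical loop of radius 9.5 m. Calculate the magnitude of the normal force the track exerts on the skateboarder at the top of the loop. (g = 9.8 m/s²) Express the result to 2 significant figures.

N = 5900 N

Energy from release to top (height 2r): mgh = ½mv_top² + mg(2r)
v_top² = 2g(h − 2r) = 2(9.8)(63 − 19.00) = 862.40 m²/s²
At the top, both N and weight point toward the centre: N + mg = mv_top²/r
N = m(v_top²/r − g) = 73(862.40/9.5 − 9.8) = 5911 N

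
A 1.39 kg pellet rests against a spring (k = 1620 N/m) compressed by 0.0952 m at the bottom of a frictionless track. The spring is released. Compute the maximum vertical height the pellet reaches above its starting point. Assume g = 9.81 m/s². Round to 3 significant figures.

h = 0.538 m

At maximum height the pellet is at rest, so ½kx² = mgh
h = kx²/(2mg) = (1620)(0.0952)²/(2 × 1.39 × 9.81) = 0.5384 m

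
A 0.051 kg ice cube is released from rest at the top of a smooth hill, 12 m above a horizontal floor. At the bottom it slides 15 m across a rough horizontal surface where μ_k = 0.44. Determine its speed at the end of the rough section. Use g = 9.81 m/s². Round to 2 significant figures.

v = 10 m/s

Energy at the top = energy at the end + work done against friction:
mgh = ½mv² + μ_k m g d
W_f = μ_k mg d = (0.44)(0.051)(9.81)(15) = 3.302 J
½mv² = mgh − W_f = 6.0037 − 3.302 = 2.7017 J
v = √(2 × 2.7017/0.051) = 10.29 m/s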